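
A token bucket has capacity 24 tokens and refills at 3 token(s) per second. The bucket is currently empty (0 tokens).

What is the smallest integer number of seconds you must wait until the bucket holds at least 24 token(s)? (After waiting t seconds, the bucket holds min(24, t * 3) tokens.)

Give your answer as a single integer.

Need t * 3 >= 24, so t >= 24/3.
Smallest integer t = ceil(24/3) = 8.

Answer: 8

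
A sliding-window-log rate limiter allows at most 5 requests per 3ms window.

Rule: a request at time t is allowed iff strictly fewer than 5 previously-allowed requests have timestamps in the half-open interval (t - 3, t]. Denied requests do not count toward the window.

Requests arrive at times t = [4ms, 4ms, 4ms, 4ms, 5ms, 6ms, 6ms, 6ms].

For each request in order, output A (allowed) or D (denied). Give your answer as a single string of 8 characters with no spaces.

Tracking allowed requests in the window:
  req#1 t=4ms: ALLOW
  req#2 t=4ms: ALLOW
  req#3 t=4ms: ALLOW
  req#4 t=4ms: ALLOW
  req#5 t=5ms: ALLOW
  req#6 t=6ms: DENY
  req#7 t=6ms: DENY
  req#8 t=6ms: DENY

Answer: AAAAADDD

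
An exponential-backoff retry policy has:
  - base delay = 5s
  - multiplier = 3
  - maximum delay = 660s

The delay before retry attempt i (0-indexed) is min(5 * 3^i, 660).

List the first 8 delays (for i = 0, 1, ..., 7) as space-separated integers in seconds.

Computing each delay:
  i=0: min(5*3^0, 660) = 5
  i=1: min(5*3^1, 660) = 15
  i=2: min(5*3^2, 660) = 45
  i=3: min(5*3^3, 660) = 135
  i=4: min(5*3^4, 660) = 405
  i=5: min(5*3^5, 660) = 660
  i=6: min(5*3^6, 660) = 660
  i=7: min(5*3^7, 660) = 660

Answer: 5 15 45 135 405 660 660 660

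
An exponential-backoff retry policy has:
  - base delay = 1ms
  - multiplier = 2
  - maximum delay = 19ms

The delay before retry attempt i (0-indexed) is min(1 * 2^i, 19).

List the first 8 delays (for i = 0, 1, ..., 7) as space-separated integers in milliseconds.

Answer: 1 2 4 8 16 19 19 19

Derivation:
Computing each delay:
  i=0: min(1*2^0, 19) = 1
  i=1: min(1*2^1, 19) = 2
  i=2: min(1*2^2, 19) = 4
  i=3: min(1*2^3, 19) = 8
  i=4: min(1*2^4, 19) = 16
  i=5: min(1*2^5, 19) = 19
  i=6: min(1*2^6, 19) = 19
  i=7: min(1*2^7, 19) = 19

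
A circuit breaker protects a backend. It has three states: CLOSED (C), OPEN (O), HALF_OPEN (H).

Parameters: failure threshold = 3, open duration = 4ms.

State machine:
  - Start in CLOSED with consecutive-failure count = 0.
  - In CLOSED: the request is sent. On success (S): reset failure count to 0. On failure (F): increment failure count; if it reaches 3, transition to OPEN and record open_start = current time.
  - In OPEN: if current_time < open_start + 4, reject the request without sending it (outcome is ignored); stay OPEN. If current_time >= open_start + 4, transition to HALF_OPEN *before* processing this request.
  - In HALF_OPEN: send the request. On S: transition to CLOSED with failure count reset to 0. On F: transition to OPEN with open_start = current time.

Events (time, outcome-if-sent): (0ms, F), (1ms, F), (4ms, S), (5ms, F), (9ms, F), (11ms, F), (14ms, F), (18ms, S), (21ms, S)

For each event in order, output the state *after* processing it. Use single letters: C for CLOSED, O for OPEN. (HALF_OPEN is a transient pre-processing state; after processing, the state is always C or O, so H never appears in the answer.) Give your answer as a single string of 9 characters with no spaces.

Answer: CCCCCOOCC

Derivation:
State after each event:
  event#1 t=0ms outcome=F: state=CLOSED
  event#2 t=1ms outcome=F: state=CLOSED
  event#3 t=4ms outcome=S: state=CLOSED
  event#4 t=5ms outcome=F: state=CLOSED
  event#5 t=9ms outcome=F: state=CLOSED
  event#6 t=11ms outcome=F: state=OPEN
  event#7 t=14ms outcome=F: state=OPEN
  event#8 t=18ms outcome=S: state=CLOSED
  event#9 t=21ms outcome=S: state=CLOSED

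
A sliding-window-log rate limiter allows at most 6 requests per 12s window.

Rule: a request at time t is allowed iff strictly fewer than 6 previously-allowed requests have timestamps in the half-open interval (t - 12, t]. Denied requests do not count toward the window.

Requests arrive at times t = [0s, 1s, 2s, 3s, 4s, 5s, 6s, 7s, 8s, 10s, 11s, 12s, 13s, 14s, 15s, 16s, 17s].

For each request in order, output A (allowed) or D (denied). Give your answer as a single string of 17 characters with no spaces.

Tracking allowed requests in the window:
  req#1 t=0s: ALLOW
  req#2 t=1s: ALLOW
  req#3 t=2s: ALLOW
  req#4 t=3s: ALLOW
  req#5 t=4s: ALLOW
  req#6 t=5s: ALLOW
  req#7 t=6s: DENY
  req#8 t=7s: DENY
  req#9 t=8s: DENY
  req#10 t=10s: DENY
  req#11 t=11s: DENY
  req#12 t=12s: ALLOW
  req#13 t=13s: ALLOW
  req#14 t=14s: ALLOW
  req#15 t=15s: ALLOW
  req#16 t=16s: ALLOW
  req#17 t=17s: ALLOW

Answer: AAAAAADDDDDAAAAAA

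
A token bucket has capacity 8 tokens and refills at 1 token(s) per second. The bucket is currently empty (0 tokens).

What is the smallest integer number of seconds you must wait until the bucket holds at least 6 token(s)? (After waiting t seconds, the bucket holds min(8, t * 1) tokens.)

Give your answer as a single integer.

Need t * 1 >= 6, so t >= 6/1.
Smallest integer t = ceil(6/1) = 6.

Answer: 6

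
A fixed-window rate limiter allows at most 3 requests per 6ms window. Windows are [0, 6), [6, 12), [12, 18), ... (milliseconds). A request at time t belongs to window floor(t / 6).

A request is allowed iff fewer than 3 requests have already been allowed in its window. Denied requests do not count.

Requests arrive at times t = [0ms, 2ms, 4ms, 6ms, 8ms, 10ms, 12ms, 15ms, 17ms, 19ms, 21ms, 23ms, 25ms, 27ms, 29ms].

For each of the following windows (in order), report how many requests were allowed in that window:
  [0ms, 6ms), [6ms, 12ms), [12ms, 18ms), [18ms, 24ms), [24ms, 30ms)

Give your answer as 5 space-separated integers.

Processing requests:
  req#1 t=0ms (window 0): ALLOW
  req#2 t=2ms (window 0): ALLOW
  req#3 t=4ms (window 0): ALLOW
  req#4 t=6ms (window 1): ALLOW
  req#5 t=8ms (window 1): ALLOW
  req#6 t=10ms (window 1): ALLOW
  req#7 t=12ms (window 2): ALLOW
  req#8 t=15ms (window 2): ALLOW
  req#9 t=17ms (window 2): ALLOW
  req#10 t=19ms (window 3): ALLOW
  req#11 t=21ms (window 3): ALLOW
  req#12 t=23ms (window 3): ALLOW
  req#13 t=25ms (window 4): ALLOW
  req#14 t=27ms (window 4): ALLOW
  req#15 t=29ms (window 4): ALLOW

Allowed counts by window: 3 3 3 3 3

Answer: 3 3 3 3 3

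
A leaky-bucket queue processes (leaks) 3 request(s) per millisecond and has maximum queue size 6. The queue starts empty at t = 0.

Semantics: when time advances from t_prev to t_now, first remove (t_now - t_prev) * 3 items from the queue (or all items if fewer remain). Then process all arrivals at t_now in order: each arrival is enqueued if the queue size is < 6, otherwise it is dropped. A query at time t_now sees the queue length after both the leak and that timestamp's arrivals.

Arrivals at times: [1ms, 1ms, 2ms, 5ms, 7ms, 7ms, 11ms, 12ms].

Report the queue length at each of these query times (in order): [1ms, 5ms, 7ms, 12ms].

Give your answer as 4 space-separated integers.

Queue lengths at query times:
  query t=1ms: backlog = 2
  query t=5ms: backlog = 1
  query t=7ms: backlog = 2
  query t=12ms: backlog = 1

Answer: 2 1 2 1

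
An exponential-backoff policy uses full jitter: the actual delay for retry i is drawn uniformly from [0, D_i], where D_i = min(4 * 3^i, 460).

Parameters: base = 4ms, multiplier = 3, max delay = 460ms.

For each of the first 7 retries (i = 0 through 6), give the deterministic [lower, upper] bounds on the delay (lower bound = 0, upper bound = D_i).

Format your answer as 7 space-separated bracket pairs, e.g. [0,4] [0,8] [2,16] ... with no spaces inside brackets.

Answer: [0,4] [0,12] [0,36] [0,108] [0,324] [0,460] [0,460]

Derivation:
Computing bounds per retry:
  i=0: D_i=min(4*3^0,460)=4, bounds=[0,4]
  i=1: D_i=min(4*3^1,460)=12, bounds=[0,12]
  i=2: D_i=min(4*3^2,460)=36, bounds=[0,36]
  i=3: D_i=min(4*3^3,460)=108, bounds=[0,108]
  i=4: D_i=min(4*3^4,460)=324, bounds=[0,324]
  i=5: D_i=min(4*3^5,460)=460, bounds=[0,460]
  i=6: D_i=min(4*3^6,460)=460, bounds=[0,460]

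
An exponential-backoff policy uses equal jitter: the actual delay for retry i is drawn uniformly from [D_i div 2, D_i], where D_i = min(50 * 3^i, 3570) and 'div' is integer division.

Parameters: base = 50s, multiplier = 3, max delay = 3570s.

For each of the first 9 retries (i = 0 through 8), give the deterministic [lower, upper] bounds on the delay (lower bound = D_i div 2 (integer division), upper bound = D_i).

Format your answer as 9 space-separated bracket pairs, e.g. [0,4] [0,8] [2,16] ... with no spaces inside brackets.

Computing bounds per retry:
  i=0: D_i=min(50*3^0,3570)=50, bounds=[25,50]
  i=1: D_i=min(50*3^1,3570)=150, bounds=[75,150]
  i=2: D_i=min(50*3^2,3570)=450, bounds=[225,450]
  i=3: D_i=min(50*3^3,3570)=1350, bounds=[675,1350]
  i=4: D_i=min(50*3^4,3570)=3570, bounds=[1785,3570]
  i=5: D_i=min(50*3^5,3570)=3570, bounds=[1785,3570]
  i=6: D_i=min(50*3^6,3570)=3570, bounds=[1785,3570]
  i=7: D_i=min(50*3^7,3570)=3570, bounds=[1785,3570]
  i=8: D_i=min(50*3^8,3570)=3570, bounds=[1785,3570]

Answer: [25,50] [75,150] [225,450] [675,1350] [1785,3570] [1785,3570] [1785,3570] [1785,3570] [1785,3570]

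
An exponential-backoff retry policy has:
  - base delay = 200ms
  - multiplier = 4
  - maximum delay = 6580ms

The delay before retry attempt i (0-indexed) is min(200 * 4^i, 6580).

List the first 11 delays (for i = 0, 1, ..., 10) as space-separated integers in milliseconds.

Computing each delay:
  i=0: min(200*4^0, 6580) = 200
  i=1: min(200*4^1, 6580) = 800
  i=2: min(200*4^2, 6580) = 3200
  i=3: min(200*4^3, 6580) = 6580
  i=4: min(200*4^4, 6580) = 6580
  i=5: min(200*4^5, 6580) = 6580
  i=6: min(200*4^6, 6580) = 6580
  i=7: min(200*4^7, 6580) = 6580
  i=8: min(200*4^8, 6580) = 6580
  i=9: min(200*4^9, 6580) = 6580
  i=10: min(200*4^10, 6580) = 6580

Answer: 200 800 3200 6580 6580 6580 6580 6580 6580 6580 6580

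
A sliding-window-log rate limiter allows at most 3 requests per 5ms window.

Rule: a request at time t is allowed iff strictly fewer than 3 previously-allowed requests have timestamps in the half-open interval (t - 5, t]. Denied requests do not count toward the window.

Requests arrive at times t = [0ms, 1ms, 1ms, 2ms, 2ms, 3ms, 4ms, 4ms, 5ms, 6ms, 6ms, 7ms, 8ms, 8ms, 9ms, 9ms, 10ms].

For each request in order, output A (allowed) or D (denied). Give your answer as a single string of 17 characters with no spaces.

Answer: AAADDDDDAAADDDDDA

Derivation:
Tracking allowed requests in the window:
  req#1 t=0ms: ALLOW
  req#2 t=1ms: ALLOW
  req#3 t=1ms: ALLOW
  req#4 t=2ms: DENY
  req#5 t=2ms: DENY
  req#6 t=3ms: DENY
  req#7 t=4ms: DENY
  req#8 t=4ms: DENY
  req#9 t=5ms: ALLOW
  req#10 t=6ms: ALLOW
  req#11 t=6ms: ALLOW
  req#12 t=7ms: DENY
  req#13 t=8ms: DENY
  req#14 t=8ms: DENY
  req#15 t=9ms: DENY
  req#16 t=9ms: DENY
  req#17 t=10ms: ALLOW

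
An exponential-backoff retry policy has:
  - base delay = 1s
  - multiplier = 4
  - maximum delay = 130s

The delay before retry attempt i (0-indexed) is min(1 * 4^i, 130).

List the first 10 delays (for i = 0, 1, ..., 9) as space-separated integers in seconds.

Answer: 1 4 16 64 130 130 130 130 130 130

Derivation:
Computing each delay:
  i=0: min(1*4^0, 130) = 1
  i=1: min(1*4^1, 130) = 4
  i=2: min(1*4^2, 130) = 16
  i=3: min(1*4^3, 130) = 64
  i=4: min(1*4^4, 130) = 130
  i=5: min(1*4^5, 130) = 130
  i=6: min(1*4^6, 130) = 130
  i=7: min(1*4^7, 130) = 130
  i=8: min(1*4^8, 130) = 130
  i=9: min(1*4^9, 130) = 130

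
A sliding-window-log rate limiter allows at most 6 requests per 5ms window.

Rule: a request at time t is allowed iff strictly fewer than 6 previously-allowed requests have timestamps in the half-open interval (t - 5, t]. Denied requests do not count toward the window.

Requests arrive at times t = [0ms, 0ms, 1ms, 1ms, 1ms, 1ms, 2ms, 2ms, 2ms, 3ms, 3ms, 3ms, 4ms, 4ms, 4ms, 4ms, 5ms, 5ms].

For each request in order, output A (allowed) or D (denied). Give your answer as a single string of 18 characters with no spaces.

Tracking allowed requests in the window:
  req#1 t=0ms: ALLOW
  req#2 t=0ms: ALLOW
  req#3 t=1ms: ALLOW
  req#4 t=1ms: ALLOW
  req#5 t=1ms: ALLOW
  req#6 t=1ms: ALLOW
  req#7 t=2ms: DENY
  req#8 t=2ms: DENY
  req#9 t=2ms: DENY
  req#10 t=3ms: DENY
  req#11 t=3ms: DENY
  req#12 t=3ms: DENY
  req#13 t=4ms: DENY
  req#14 t=4ms: DENY
  req#15 t=4ms: DENY
  req#16 t=4ms: DENY
  req#17 t=5ms: ALLOW
  req#18 t=5ms: ALLOW

Answer: AAAAAADDDDDDDDDDAA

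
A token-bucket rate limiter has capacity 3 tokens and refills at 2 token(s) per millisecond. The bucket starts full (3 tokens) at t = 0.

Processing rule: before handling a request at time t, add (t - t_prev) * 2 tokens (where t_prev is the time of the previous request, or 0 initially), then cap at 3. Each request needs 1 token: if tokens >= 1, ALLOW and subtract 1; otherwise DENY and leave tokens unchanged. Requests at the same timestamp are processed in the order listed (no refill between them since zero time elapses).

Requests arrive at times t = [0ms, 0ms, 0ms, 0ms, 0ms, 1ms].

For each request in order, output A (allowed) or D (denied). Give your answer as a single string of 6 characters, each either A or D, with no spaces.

Answer: AAADDA

Derivation:
Simulating step by step:
  req#1 t=0ms: ALLOW
  req#2 t=0ms: ALLOW
  req#3 t=0ms: ALLOW
  req#4 t=0ms: DENY
  req#5 t=0ms: DENY
  req#6 t=1ms: ALLOW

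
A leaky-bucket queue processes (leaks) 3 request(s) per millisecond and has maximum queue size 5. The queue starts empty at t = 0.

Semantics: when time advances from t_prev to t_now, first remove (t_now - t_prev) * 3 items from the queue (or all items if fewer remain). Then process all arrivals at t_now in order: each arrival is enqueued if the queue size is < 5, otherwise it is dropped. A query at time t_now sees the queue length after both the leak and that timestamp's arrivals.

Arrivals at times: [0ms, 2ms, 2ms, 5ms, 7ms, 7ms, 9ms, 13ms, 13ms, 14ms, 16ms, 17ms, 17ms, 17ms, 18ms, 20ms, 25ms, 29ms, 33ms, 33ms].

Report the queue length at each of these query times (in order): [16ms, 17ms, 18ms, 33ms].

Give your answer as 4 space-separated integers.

Queue lengths at query times:
  query t=16ms: backlog = 1
  query t=17ms: backlog = 3
  query t=18ms: backlog = 1
  query t=33ms: backlog = 2

Answer: 1 3 1 2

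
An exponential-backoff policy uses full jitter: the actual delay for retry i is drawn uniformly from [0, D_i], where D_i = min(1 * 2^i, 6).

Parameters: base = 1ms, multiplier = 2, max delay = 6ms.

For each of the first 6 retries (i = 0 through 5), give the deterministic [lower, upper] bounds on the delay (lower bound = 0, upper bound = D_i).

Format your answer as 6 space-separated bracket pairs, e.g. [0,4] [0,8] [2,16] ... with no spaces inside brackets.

Computing bounds per retry:
  i=0: D_i=min(1*2^0,6)=1, bounds=[0,1]
  i=1: D_i=min(1*2^1,6)=2, bounds=[0,2]
  i=2: D_i=min(1*2^2,6)=4, bounds=[0,4]
  i=3: D_i=min(1*2^3,6)=6, bounds=[0,6]
  i=4: D_i=min(1*2^4,6)=6, bounds=[0,6]
  i=5: D_i=min(1*2^5,6)=6, bounds=[0,6]

Answer: [0,1] [0,2] [0,4] [0,6] [0,6] [0,6]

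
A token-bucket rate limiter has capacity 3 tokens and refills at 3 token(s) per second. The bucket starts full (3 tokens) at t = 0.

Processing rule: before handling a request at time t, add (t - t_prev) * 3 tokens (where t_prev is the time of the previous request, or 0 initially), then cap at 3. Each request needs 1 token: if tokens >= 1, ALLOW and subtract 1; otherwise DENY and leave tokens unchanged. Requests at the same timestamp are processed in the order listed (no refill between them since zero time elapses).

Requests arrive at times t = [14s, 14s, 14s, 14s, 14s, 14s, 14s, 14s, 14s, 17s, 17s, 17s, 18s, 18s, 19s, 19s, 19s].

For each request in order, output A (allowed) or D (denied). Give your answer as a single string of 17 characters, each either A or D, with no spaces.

Answer: AAADDDDDDAAAAAAAA

Derivation:
Simulating step by step:
  req#1 t=14s: ALLOW
  req#2 t=14s: ALLOW
  req#3 t=14s: ALLOW
  req#4 t=14s: DENY
  req#5 t=14s: DENY
  req#6 t=14s: DENY
  req#7 t=14s: DENY
  req#8 t=14s: DENY
  req#9 t=14s: DENY
  req#10 t=17s: ALLOW
  req#11 t=17s: ALLOW
  req#12 t=17s: ALLOW
  req#13 t=18s: ALLOW
  req#14 t=18s: ALLOW
  req#15 t=19s: ALLOW
  req#16 t=19s: ALLOW
  req#17 t=19s: ALLOW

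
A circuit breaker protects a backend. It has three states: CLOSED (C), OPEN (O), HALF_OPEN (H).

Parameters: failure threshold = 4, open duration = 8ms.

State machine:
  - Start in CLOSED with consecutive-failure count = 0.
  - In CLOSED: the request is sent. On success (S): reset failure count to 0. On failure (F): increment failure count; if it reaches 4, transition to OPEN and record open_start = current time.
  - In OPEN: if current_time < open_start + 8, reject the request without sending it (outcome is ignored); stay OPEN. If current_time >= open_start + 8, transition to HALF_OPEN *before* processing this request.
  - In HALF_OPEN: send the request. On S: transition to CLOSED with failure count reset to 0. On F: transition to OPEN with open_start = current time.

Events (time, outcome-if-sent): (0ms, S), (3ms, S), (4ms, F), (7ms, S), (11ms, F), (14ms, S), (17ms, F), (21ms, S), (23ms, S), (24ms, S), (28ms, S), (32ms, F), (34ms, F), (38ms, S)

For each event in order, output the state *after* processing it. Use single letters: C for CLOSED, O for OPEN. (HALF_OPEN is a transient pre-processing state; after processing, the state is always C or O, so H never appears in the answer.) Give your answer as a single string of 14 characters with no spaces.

State after each event:
  event#1 t=0ms outcome=S: state=CLOSED
  event#2 t=3ms outcome=S: state=CLOSED
  event#3 t=4ms outcome=F: state=CLOSED
  event#4 t=7ms outcome=S: state=CLOSED
  event#5 t=11ms outcome=F: state=CLOSED
  event#6 t=14ms outcome=S: state=CLOSED
  event#7 t=17ms outcome=F: state=CLOSED
  event#8 t=21ms outcome=S: state=CLOSED
  event#9 t=23ms outcome=S: state=CLOSED
  event#10 t=24ms outcome=S: state=CLOSED
  event#11 t=28ms outcome=S: state=CLOSED
  event#12 t=32ms outcome=F: state=CLOSED
  event#13 t=34ms outcome=F: state=CLOSED
  event#14 t=38ms outcome=S: state=CLOSED

Answer: CCCCCCCCCCCCCC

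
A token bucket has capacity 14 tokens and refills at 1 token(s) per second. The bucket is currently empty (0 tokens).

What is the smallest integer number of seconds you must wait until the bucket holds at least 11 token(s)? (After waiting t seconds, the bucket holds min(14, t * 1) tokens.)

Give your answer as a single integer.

Need t * 1 >= 11, so t >= 11/1.
Smallest integer t = ceil(11/1) = 11.

Answer: 11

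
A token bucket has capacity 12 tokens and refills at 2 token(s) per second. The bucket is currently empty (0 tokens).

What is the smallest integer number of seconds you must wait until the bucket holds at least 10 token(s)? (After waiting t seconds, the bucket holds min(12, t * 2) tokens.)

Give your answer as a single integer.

Answer: 5

Derivation:
Need t * 2 >= 10, so t >= 10/2.
Smallest integer t = ceil(10/2) = 5.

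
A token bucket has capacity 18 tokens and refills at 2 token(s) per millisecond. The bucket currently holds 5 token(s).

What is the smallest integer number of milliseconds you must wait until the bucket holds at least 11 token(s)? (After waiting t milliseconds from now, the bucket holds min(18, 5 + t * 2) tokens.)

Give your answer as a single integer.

Need 5 + t * 2 >= 11, so t >= 6/2.
Smallest integer t = ceil(6/2) = 3.

Answer: 3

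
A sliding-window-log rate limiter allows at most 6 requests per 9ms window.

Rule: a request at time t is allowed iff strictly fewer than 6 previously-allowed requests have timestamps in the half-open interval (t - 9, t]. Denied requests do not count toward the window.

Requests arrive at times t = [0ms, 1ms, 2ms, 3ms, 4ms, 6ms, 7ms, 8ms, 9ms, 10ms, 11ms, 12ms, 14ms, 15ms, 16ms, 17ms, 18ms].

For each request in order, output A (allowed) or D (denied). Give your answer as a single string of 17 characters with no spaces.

Answer: AAAAAADDAAAAAADDA

Derivation:
Tracking allowed requests in the window:
  req#1 t=0ms: ALLOW
  req#2 t=1ms: ALLOW
  req#3 t=2ms: ALLOW
  req#4 t=3ms: ALLOW
  req#5 t=4ms: ALLOW
  req#6 t=6ms: ALLOW
  req#7 t=7ms: DENY
  req#8 t=8ms: DENY
  req#9 t=9ms: ALLOW
  req#10 t=10ms: ALLOW
  req#11 t=11ms: ALLOW
  req#12 t=12ms: ALLOW
  req#13 t=14ms: ALLOW
  req#14 t=15ms: ALLOW
  req#15 t=16ms: DENY
  req#16 t=17ms: DENY
  req#17 t=18ms: ALLOW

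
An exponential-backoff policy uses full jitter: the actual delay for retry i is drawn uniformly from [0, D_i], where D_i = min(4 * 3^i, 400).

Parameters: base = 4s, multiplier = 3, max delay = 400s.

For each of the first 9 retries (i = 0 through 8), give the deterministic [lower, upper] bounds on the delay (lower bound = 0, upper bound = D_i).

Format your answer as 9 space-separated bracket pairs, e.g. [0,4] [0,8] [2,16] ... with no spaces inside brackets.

Answer: [0,4] [0,12] [0,36] [0,108] [0,324] [0,400] [0,400] [0,400] [0,400]

Derivation:
Computing bounds per retry:
  i=0: D_i=min(4*3^0,400)=4, bounds=[0,4]
  i=1: D_i=min(4*3^1,400)=12, bounds=[0,12]
  i=2: D_i=min(4*3^2,400)=36, bounds=[0,36]
  i=3: D_i=min(4*3^3,400)=108, bounds=[0,108]
  i=4: D_i=min(4*3^4,400)=324, bounds=[0,324]
  i=5: D_i=min(4*3^5,400)=400, bounds=[0,400]
  i=6: D_i=min(4*3^6,400)=400, bounds=[0,400]
  i=7: D_i=min(4*3^7,400)=400, bounds=[0,400]
  i=8: D_i=min(4*3^8,400)=400, bounds=[0,400]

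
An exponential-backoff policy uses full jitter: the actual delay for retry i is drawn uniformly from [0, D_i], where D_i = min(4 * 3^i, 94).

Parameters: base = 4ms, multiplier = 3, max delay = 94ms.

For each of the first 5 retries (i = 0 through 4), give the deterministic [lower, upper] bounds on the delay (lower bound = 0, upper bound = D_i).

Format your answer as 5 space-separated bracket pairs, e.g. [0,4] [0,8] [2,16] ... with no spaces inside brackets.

Computing bounds per retry:
  i=0: D_i=min(4*3^0,94)=4, bounds=[0,4]
  i=1: D_i=min(4*3^1,94)=12, bounds=[0,12]
  i=2: D_i=min(4*3^2,94)=36, bounds=[0,36]
  i=3: D_i=min(4*3^3,94)=94, bounds=[0,94]
  i=4: D_i=min(4*3^4,94)=94, bounds=[0,94]

Answer: [0,4] [0,12] [0,36] [0,94] [0,94]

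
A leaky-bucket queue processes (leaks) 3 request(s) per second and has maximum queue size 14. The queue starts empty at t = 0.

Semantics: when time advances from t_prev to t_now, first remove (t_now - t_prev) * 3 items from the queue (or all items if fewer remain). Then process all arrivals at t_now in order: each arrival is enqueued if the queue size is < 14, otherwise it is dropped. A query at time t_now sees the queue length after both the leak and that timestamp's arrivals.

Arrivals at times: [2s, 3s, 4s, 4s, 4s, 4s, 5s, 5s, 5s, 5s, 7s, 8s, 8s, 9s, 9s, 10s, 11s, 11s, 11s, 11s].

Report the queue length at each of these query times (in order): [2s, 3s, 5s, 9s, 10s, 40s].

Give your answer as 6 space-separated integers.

Queue lengths at query times:
  query t=2s: backlog = 1
  query t=3s: backlog = 1
  query t=5s: backlog = 5
  query t=9s: backlog = 2
  query t=10s: backlog = 1
  query t=40s: backlog = 0

Answer: 1 1 5 2 1 0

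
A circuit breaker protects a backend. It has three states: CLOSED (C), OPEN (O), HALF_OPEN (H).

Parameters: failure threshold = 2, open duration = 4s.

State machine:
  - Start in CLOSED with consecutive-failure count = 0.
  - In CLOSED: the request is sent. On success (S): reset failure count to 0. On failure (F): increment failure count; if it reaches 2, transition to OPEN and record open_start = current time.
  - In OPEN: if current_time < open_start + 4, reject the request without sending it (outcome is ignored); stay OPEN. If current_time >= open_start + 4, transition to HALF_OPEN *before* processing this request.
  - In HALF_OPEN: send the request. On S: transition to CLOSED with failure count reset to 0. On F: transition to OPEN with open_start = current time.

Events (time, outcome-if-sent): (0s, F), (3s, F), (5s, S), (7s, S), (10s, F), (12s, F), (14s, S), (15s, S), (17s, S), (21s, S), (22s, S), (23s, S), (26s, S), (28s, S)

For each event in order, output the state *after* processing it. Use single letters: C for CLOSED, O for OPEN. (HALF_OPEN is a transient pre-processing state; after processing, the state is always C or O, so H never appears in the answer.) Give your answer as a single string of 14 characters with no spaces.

State after each event:
  event#1 t=0s outcome=F: state=CLOSED
  event#2 t=3s outcome=F: state=OPEN
  event#3 t=5s outcome=S: state=OPEN
  event#4 t=7s outcome=S: state=CLOSED
  event#5 t=10s outcome=F: state=CLOSED
  event#6 t=12s outcome=F: state=OPEN
  event#7 t=14s outcome=S: state=OPEN
  event#8 t=15s outcome=S: state=OPEN
  event#9 t=17s outcome=S: state=CLOSED
  event#10 t=21s outcome=S: state=CLOSED
  event#11 t=22s outcome=S: state=CLOSED
  event#12 t=23s outcome=S: state=CLOSED
  event#13 t=26s outcome=S: state=CLOSED
  event#14 t=28s outcome=S: state=CLOSED

Answer: COOCCOOOCCCCCC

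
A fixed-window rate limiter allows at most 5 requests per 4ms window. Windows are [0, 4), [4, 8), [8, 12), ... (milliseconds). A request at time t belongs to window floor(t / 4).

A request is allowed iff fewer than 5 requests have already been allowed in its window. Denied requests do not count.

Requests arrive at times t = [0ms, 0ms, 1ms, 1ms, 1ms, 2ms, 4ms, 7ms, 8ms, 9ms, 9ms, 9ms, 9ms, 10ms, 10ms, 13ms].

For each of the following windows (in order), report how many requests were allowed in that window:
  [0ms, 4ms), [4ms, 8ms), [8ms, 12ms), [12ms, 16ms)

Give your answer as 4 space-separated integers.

Processing requests:
  req#1 t=0ms (window 0): ALLOW
  req#2 t=0ms (window 0): ALLOW
  req#3 t=1ms (window 0): ALLOW
  req#4 t=1ms (window 0): ALLOW
  req#5 t=1ms (window 0): ALLOW
  req#6 t=2ms (window 0): DENY
  req#7 t=4ms (window 1): ALLOW
  req#8 t=7ms (window 1): ALLOW
  req#9 t=8ms (window 2): ALLOW
  req#10 t=9ms (window 2): ALLOW
  req#11 t=9ms (window 2): ALLOW
  req#12 t=9ms (window 2): ALLOW
  req#13 t=9ms (window 2): ALLOW
  req#14 t=10ms (window 2): DENY
  req#15 t=10ms (window 2): DENY
  req#16 t=13ms (window 3): ALLOW

Allowed counts by window: 5 2 5 1

Answer: 5 2 5 1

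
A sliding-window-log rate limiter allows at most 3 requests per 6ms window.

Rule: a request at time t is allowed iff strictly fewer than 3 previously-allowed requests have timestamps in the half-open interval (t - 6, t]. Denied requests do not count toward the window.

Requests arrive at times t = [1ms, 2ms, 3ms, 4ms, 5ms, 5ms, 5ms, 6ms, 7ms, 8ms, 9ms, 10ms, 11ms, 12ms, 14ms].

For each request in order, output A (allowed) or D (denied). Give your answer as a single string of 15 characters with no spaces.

Tracking allowed requests in the window:
  req#1 t=1ms: ALLOW
  req#2 t=2ms: ALLOW
  req#3 t=3ms: ALLOW
  req#4 t=4ms: DENY
  req#5 t=5ms: DENY
  req#6 t=5ms: DENY
  req#7 t=5ms: DENY
  req#8 t=6ms: DENY
  req#9 t=7ms: ALLOW
  req#10 t=8ms: ALLOW
  req#11 t=9ms: ALLOW
  req#12 t=10ms: DENY
  req#13 t=11ms: DENY
  req#14 t=12ms: DENY
  req#15 t=14ms: ALLOW

Answer: AAADDDDDAAADDDA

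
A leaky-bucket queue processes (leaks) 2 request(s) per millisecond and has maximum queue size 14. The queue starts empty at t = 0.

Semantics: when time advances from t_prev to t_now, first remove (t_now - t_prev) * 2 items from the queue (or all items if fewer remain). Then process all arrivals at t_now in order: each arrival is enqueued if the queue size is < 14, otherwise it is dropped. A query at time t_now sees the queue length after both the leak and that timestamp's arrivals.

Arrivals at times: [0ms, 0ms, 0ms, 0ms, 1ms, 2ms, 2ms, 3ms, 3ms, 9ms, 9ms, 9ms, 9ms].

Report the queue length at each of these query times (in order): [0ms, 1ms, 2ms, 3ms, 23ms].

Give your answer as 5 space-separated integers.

Queue lengths at query times:
  query t=0ms: backlog = 4
  query t=1ms: backlog = 3
  query t=2ms: backlog = 3
  query t=3ms: backlog = 3
  query t=23ms: backlog = 0

Answer: 4 3 3 3 0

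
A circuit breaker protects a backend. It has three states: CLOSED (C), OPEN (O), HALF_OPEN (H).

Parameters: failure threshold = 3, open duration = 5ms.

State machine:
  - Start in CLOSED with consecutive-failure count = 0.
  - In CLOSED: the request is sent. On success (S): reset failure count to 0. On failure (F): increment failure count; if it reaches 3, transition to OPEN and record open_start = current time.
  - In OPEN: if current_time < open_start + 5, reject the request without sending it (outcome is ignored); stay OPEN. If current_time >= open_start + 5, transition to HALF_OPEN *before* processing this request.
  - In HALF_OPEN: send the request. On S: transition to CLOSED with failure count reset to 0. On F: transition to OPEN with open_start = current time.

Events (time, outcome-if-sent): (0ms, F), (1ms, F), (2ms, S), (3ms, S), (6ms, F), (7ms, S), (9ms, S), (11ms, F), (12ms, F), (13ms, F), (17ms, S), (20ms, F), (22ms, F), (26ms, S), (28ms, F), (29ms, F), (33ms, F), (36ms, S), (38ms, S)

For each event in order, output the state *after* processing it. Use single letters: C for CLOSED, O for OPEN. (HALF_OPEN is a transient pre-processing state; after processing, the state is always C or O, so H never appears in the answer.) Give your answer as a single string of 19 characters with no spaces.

Answer: CCCCCCCCCOOOOCCCOOC

Derivation:
State after each event:
  event#1 t=0ms outcome=F: state=CLOSED
  event#2 t=1ms outcome=F: state=CLOSED
  event#3 t=2ms outcome=S: state=CLOSED
  event#4 t=3ms outcome=S: state=CLOSED
  event#5 t=6ms outcome=F: state=CLOSED
  event#6 t=7ms outcome=S: state=CLOSED
  event#7 t=9ms outcome=S: state=CLOSED
  event#8 t=11ms outcome=F: state=CLOSED
  event#9 t=12ms outcome=F: state=CLOSED
  event#10 t=13ms outcome=F: state=OPEN
  event#11 t=17ms outcome=S: state=OPEN
  event#12 t=20ms outcome=F: state=OPEN
  event#13 t=22ms outcome=F: state=OPEN
  event#14 t=26ms outcome=S: state=CLOSED
  event#15 t=28ms outcome=F: state=CLOSED
  event#16 t=29ms outcome=F: state=CLOSED
  event#17 t=33ms outcome=F: state=OPEN
  event#18 t=36ms outcome=S: state=OPEN
  event#19 t=38ms outcome=S: state=CLOSED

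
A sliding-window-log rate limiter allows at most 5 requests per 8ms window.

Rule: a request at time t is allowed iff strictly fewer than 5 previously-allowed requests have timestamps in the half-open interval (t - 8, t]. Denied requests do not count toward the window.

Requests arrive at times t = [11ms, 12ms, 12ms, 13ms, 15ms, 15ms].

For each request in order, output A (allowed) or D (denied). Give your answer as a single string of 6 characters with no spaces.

Tracking allowed requests in the window:
  req#1 t=11ms: ALLOW
  req#2 t=12ms: ALLOW
  req#3 t=12ms: ALLOW
  req#4 t=13ms: ALLOW
  req#5 t=15ms: ALLOW
  req#6 t=15ms: DENY

Answer: AAAAAD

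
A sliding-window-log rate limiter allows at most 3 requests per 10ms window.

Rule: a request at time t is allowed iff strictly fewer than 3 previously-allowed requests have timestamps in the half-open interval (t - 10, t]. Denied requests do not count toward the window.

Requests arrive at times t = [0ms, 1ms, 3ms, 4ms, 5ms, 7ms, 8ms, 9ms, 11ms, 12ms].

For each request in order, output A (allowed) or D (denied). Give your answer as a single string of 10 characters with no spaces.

Answer: AAADDDDDAA

Derivation:
Tracking allowed requests in the window:
  req#1 t=0ms: ALLOW
  req#2 t=1ms: ALLOW
  req#3 t=3ms: ALLOW
  req#4 t=4ms: DENY
  req#5 t=5ms: DENY
  req#6 t=7ms: DENY
  req#7 t=8ms: DENY
  req#8 t=9ms: DENY
  req#9 t=11ms: ALLOW
  req#10 t=12ms: ALLOW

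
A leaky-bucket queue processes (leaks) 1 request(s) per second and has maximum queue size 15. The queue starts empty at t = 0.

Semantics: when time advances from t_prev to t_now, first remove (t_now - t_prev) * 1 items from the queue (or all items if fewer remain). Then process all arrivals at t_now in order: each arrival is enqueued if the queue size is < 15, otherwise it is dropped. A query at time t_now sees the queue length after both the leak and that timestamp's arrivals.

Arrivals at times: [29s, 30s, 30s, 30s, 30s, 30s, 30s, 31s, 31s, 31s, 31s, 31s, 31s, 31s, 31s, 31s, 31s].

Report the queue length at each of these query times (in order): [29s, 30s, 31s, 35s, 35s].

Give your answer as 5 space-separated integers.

Queue lengths at query times:
  query t=29s: backlog = 1
  query t=30s: backlog = 6
  query t=31s: backlog = 15
  query t=35s: backlog = 11
  query t=35s: backlog = 11

Answer: 1 6 15 11 11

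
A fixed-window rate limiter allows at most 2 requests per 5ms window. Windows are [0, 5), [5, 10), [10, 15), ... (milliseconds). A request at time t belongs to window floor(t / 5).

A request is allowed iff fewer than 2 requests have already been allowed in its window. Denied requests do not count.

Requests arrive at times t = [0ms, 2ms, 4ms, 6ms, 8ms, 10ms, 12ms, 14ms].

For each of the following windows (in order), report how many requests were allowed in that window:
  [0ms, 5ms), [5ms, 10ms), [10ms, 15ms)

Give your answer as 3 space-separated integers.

Processing requests:
  req#1 t=0ms (window 0): ALLOW
  req#2 t=2ms (window 0): ALLOW
  req#3 t=4ms (window 0): DENY
  req#4 t=6ms (window 1): ALLOW
  req#5 t=8ms (window 1): ALLOW
  req#6 t=10ms (window 2): ALLOW
  req#7 t=12ms (window 2): ALLOW
  req#8 t=14ms (window 2): DENY

Allowed counts by window: 2 2 2

Answer: 2 2 2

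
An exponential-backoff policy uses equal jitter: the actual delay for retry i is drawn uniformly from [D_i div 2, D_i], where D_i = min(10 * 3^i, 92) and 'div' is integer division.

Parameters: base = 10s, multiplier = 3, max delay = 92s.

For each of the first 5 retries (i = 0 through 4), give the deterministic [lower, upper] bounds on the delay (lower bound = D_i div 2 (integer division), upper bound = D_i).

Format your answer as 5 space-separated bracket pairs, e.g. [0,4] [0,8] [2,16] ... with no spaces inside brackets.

Answer: [5,10] [15,30] [45,90] [46,92] [46,92]

Derivation:
Computing bounds per retry:
  i=0: D_i=min(10*3^0,92)=10, bounds=[5,10]
  i=1: D_i=min(10*3^1,92)=30, bounds=[15,30]
  i=2: D_i=min(10*3^2,92)=90, bounds=[45,90]
  i=3: D_i=min(10*3^3,92)=92, bounds=[46,92]
  i=4: D_i=min(10*3^4,92)=92, bounds=[46,92]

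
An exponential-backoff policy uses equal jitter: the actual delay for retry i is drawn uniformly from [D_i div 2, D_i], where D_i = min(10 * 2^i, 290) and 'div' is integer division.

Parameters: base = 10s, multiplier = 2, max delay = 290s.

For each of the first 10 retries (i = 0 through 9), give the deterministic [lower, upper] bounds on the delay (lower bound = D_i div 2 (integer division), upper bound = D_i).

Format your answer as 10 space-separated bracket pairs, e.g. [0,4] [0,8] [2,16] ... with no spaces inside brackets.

Computing bounds per retry:
  i=0: D_i=min(10*2^0,290)=10, bounds=[5,10]
  i=1: D_i=min(10*2^1,290)=20, bounds=[10,20]
  i=2: D_i=min(10*2^2,290)=40, bounds=[20,40]
  i=3: D_i=min(10*2^3,290)=80, bounds=[40,80]
  i=4: D_i=min(10*2^4,290)=160, bounds=[80,160]
  i=5: D_i=min(10*2^5,290)=290, bounds=[145,290]
  i=6: D_i=min(10*2^6,290)=290, bounds=[145,290]
  i=7: D_i=min(10*2^7,290)=290, bounds=[145,290]
  i=8: D_i=min(10*2^8,290)=290, bounds=[145,290]
  i=9: D_i=min(10*2^9,290)=290, bounds=[145,290]

Answer: [5,10] [10,20] [20,40] [40,80] [80,160] [145,290] [145,290] [145,290] [145,290] [145,290]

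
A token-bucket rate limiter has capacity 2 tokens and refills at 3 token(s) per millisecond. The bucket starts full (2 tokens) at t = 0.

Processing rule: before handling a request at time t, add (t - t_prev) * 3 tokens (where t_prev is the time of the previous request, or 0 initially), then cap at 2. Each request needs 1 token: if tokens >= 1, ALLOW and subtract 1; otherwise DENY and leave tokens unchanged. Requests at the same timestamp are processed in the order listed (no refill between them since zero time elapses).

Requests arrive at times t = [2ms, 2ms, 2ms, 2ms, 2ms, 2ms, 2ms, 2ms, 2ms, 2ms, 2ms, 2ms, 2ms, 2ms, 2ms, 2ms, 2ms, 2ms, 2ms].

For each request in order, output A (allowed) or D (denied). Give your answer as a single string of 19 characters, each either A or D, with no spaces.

Answer: AADDDDDDDDDDDDDDDDD

Derivation:
Simulating step by step:
  req#1 t=2ms: ALLOW
  req#2 t=2ms: ALLOW
  req#3 t=2ms: DENY
  req#4 t=2ms: DENY
  req#5 t=2ms: DENY
  req#6 t=2ms: DENY
  req#7 t=2ms: DENY
  req#8 t=2ms: DENY
  req#9 t=2ms: DENY
  req#10 t=2ms: DENY
  req#11 t=2ms: DENY
  req#12 t=2ms: DENY
  req#13 t=2ms: DENY
  req#14 t=2ms: DENY
  req#15 t=2ms: DENY
  req#16 t=2ms: DENY
  req#17 t=2ms: DENY
  req#18 t=2ms: DENY
  req#19 t=2ms: DENY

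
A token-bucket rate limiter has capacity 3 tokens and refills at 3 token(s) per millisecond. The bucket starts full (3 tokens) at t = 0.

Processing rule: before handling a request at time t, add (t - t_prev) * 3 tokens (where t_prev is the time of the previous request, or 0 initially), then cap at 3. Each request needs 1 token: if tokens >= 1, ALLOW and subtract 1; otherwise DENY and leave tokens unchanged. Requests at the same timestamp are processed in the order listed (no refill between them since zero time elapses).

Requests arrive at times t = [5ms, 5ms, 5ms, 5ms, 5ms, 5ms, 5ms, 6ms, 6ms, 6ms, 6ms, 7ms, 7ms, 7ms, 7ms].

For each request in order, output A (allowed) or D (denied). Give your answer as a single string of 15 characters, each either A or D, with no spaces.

Simulating step by step:
  req#1 t=5ms: ALLOW
  req#2 t=5ms: ALLOW
  req#3 t=5ms: ALLOW
  req#4 t=5ms: DENY
  req#5 t=5ms: DENY
  req#6 t=5ms: DENY
  req#7 t=5ms: DENY
  req#8 t=6ms: ALLOW
  req#9 t=6ms: ALLOW
  req#10 t=6ms: ALLOW
  req#11 t=6ms: DENY
  req#12 t=7ms: ALLOW
  req#13 t=7ms: ALLOW
  req#14 t=7ms: ALLOW
  req#15 t=7ms: DENY

Answer: AAADDDDAAADAAAD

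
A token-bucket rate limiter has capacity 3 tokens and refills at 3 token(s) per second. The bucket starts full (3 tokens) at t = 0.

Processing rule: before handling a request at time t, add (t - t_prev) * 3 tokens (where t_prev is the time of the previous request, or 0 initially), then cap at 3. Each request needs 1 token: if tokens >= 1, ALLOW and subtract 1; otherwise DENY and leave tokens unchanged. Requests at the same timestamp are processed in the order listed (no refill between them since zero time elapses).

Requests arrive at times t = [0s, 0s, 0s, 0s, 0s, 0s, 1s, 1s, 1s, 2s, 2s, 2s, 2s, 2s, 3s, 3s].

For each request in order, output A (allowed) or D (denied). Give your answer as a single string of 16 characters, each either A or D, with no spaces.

Simulating step by step:
  req#1 t=0s: ALLOW
  req#2 t=0s: ALLOW
  req#3 t=0s: ALLOW
  req#4 t=0s: DENY
  req#5 t=0s: DENY
  req#6 t=0s: DENY
  req#7 t=1s: ALLOW
  req#8 t=1s: ALLOW
  req#9 t=1s: ALLOW
  req#10 t=2s: ALLOW
  req#11 t=2s: ALLOW
  req#12 t=2s: ALLOW
  req#13 t=2s: DENY
  req#14 t=2s: DENY
  req#15 t=3s: ALLOW
  req#16 t=3s: ALLOW

Answer: AAADDDAAAAAADDAA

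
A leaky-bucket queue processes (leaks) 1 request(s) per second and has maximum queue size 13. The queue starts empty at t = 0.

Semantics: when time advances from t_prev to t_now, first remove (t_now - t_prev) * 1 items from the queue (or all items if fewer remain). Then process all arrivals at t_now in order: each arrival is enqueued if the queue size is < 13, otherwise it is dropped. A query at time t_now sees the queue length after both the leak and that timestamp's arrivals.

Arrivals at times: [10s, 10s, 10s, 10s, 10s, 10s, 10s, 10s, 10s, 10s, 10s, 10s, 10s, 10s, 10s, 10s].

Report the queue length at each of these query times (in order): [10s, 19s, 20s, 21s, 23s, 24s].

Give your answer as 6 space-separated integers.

Queue lengths at query times:
  query t=10s: backlog = 13
  query t=19s: backlog = 4
  query t=20s: backlog = 3
  query t=21s: backlog = 2
  query t=23s: backlog = 0
  query t=24s: backlog = 0

Answer: 13 4 3 2 0 0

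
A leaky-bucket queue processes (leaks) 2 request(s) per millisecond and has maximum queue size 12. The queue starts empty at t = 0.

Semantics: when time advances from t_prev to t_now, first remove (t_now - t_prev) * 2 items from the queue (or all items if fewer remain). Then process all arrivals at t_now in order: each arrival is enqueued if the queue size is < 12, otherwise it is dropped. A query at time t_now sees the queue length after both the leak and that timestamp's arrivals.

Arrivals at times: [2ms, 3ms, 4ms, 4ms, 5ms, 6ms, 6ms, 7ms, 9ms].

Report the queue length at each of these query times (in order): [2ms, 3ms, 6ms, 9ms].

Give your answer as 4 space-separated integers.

Queue lengths at query times:
  query t=2ms: backlog = 1
  query t=3ms: backlog = 1
  query t=6ms: backlog = 2
  query t=9ms: backlog = 1

Answer: 1 1 2 1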